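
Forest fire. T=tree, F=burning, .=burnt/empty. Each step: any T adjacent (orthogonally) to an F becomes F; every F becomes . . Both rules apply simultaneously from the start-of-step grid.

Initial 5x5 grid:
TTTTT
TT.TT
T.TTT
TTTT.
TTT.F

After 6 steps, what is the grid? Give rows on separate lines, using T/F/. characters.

Step 1: 0 trees catch fire, 1 burn out
  TTTTT
  TT.TT
  T.TTT
  TTTT.
  TTT..
Step 2: 0 trees catch fire, 0 burn out
  TTTTT
  TT.TT
  T.TTT
  TTTT.
  TTT..
Step 3: 0 trees catch fire, 0 burn out
  TTTTT
  TT.TT
  T.TTT
  TTTT.
  TTT..
Step 4: 0 trees catch fire, 0 burn out
  TTTTT
  TT.TT
  T.TTT
  TTTT.
  TTT..
Step 5: 0 trees catch fire, 0 burn out
  TTTTT
  TT.TT
  T.TTT
  TTTT.
  TTT..
Step 6: 0 trees catch fire, 0 burn out
  TTTTT
  TT.TT
  T.TTT
  TTTT.
  TTT..

TTTTT
TT.TT
T.TTT
TTTT.
TTT..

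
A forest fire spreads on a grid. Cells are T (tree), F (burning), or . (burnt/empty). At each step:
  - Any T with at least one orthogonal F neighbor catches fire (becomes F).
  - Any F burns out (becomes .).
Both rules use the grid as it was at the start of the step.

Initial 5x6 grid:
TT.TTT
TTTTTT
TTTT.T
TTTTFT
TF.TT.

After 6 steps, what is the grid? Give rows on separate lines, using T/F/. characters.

Step 1: 5 trees catch fire, 2 burn out
  TT.TTT
  TTTTTT
  TTTT.T
  TFTF.F
  F..TF.
Step 2: 6 trees catch fire, 5 burn out
  TT.TTT
  TTTTTT
  TFTF.F
  F.F...
  ...F..
Step 3: 5 trees catch fire, 6 burn out
  TT.TTT
  TFTFTF
  F.F...
  ......
  ......
Step 4: 6 trees catch fire, 5 burn out
  TF.FTF
  F.F.F.
  ......
  ......
  ......
Step 5: 2 trees catch fire, 6 burn out
  F...F.
  ......
  ......
  ......
  ......
Step 6: 0 trees catch fire, 2 burn out
  ......
  ......
  ......
  ......
  ......

......
......
......
......
......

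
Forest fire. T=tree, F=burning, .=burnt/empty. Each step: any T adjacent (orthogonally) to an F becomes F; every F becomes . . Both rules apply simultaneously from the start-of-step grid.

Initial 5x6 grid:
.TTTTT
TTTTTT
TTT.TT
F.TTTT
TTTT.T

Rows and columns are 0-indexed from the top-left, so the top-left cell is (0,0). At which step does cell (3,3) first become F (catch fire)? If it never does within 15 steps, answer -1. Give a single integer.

Step 1: cell (3,3)='T' (+2 fires, +1 burnt)
Step 2: cell (3,3)='T' (+3 fires, +2 burnt)
Step 3: cell (3,3)='T' (+3 fires, +3 burnt)
Step 4: cell (3,3)='T' (+4 fires, +3 burnt)
Step 5: cell (3,3)='F' (+3 fires, +4 burnt)
  -> target ignites at step 5
Step 6: cell (3,3)='.' (+3 fires, +3 burnt)
Step 7: cell (3,3)='.' (+4 fires, +3 burnt)
Step 8: cell (3,3)='.' (+3 fires, +4 burnt)
Step 9: cell (3,3)='.' (+0 fires, +3 burnt)
  fire out at step 9

5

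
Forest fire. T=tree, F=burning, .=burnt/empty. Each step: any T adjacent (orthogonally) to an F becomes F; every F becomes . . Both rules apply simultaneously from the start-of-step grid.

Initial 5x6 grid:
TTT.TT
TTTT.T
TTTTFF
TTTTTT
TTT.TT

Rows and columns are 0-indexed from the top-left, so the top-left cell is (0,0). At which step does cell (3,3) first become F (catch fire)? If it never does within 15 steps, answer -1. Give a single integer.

Step 1: cell (3,3)='T' (+4 fires, +2 burnt)
Step 2: cell (3,3)='F' (+6 fires, +4 burnt)
  -> target ignites at step 2
Step 3: cell (3,3)='.' (+4 fires, +6 burnt)
Step 4: cell (3,3)='.' (+5 fires, +4 burnt)
Step 5: cell (3,3)='.' (+4 fires, +5 burnt)
Step 6: cell (3,3)='.' (+2 fires, +4 burnt)
Step 7: cell (3,3)='.' (+0 fires, +2 burnt)
  fire out at step 7

2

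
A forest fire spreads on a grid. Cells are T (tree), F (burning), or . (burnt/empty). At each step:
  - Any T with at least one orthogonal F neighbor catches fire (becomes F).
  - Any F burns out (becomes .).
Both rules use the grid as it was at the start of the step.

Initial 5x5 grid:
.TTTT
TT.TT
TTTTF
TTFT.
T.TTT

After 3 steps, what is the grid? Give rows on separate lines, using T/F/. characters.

Step 1: 6 trees catch fire, 2 burn out
  .TTTT
  TT.TF
  TTFF.
  TF.F.
  T.FTT
Step 2: 5 trees catch fire, 6 burn out
  .TTTF
  TT.F.
  TF...
  F....
  T..FT
Step 3: 5 trees catch fire, 5 burn out
  .TTF.
  TF...
  F....
  .....
  F...F

.TTF.
TF...
F....
.....
F...F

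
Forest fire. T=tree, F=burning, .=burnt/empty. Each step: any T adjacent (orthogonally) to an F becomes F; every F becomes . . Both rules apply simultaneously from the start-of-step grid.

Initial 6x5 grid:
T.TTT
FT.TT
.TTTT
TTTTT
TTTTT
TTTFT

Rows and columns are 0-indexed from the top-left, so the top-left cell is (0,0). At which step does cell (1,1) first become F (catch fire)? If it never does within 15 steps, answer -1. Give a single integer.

Step 1: cell (1,1)='F' (+5 fires, +2 burnt)
  -> target ignites at step 1
Step 2: cell (1,1)='.' (+5 fires, +5 burnt)
Step 3: cell (1,1)='.' (+7 fires, +5 burnt)
Step 4: cell (1,1)='.' (+4 fires, +7 burnt)
Step 5: cell (1,1)='.' (+2 fires, +4 burnt)
Step 6: cell (1,1)='.' (+2 fires, +2 burnt)
Step 7: cell (1,1)='.' (+0 fires, +2 burnt)
  fire out at step 7

1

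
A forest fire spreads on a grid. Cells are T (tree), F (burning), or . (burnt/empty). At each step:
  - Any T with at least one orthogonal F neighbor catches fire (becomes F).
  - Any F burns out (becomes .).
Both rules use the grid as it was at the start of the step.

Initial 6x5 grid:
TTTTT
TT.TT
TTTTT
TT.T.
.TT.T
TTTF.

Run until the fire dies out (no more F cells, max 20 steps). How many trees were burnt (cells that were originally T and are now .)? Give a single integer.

Step 1: +1 fires, +1 burnt (F count now 1)
Step 2: +2 fires, +1 burnt (F count now 2)
Step 3: +2 fires, +2 burnt (F count now 2)
Step 4: +1 fires, +2 burnt (F count now 1)
Step 5: +2 fires, +1 burnt (F count now 2)
Step 6: +3 fires, +2 burnt (F count now 3)
Step 7: +3 fires, +3 burnt (F count now 3)
Step 8: +5 fires, +3 burnt (F count now 5)
Step 9: +2 fires, +5 burnt (F count now 2)
Step 10: +1 fires, +2 burnt (F count now 1)
Step 11: +0 fires, +1 burnt (F count now 0)
Fire out after step 11
Initially T: 23, now '.': 29
Total burnt (originally-T cells now '.'): 22

Answer: 22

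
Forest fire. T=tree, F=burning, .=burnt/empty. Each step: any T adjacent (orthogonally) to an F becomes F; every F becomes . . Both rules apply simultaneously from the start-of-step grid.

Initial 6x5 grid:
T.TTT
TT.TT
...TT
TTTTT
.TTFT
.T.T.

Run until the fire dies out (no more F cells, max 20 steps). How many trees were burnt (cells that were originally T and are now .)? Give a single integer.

Step 1: +4 fires, +1 burnt (F count now 4)
Step 2: +4 fires, +4 burnt (F count now 4)
Step 3: +4 fires, +4 burnt (F count now 4)
Step 4: +3 fires, +4 burnt (F count now 3)
Step 5: +2 fires, +3 burnt (F count now 2)
Step 6: +0 fires, +2 burnt (F count now 0)
Fire out after step 6
Initially T: 20, now '.': 27
Total burnt (originally-T cells now '.'): 17

Answer: 17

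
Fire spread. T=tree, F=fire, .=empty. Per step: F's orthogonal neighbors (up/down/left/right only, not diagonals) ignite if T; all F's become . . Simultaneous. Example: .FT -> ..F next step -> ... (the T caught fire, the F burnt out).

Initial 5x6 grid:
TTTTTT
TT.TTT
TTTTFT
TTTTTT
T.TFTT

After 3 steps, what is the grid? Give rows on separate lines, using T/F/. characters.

Step 1: 7 trees catch fire, 2 burn out
  TTTTTT
  TT.TFT
  TTTF.F
  TTTFFT
  T.F.FT
Step 2: 7 trees catch fire, 7 burn out
  TTTTFT
  TT.F.F
  TTF...
  TTF..F
  T....F
Step 3: 4 trees catch fire, 7 burn out
  TTTF.F
  TT....
  TF....
  TF....
  T.....

TTTF.F
TT....
TF....
TF....
T.....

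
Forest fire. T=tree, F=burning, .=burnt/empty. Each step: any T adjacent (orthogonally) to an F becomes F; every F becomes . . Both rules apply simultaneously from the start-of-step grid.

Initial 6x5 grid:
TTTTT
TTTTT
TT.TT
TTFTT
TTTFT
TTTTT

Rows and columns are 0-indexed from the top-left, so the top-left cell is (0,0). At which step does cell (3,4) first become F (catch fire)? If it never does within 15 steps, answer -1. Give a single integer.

Step 1: cell (3,4)='T' (+5 fires, +2 burnt)
Step 2: cell (3,4)='F' (+7 fires, +5 burnt)
  -> target ignites at step 2
Step 3: cell (3,4)='.' (+6 fires, +7 burnt)
Step 4: cell (3,4)='.' (+6 fires, +6 burnt)
Step 5: cell (3,4)='.' (+3 fires, +6 burnt)
Step 6: cell (3,4)='.' (+0 fires, +3 burnt)
  fire out at step 6

2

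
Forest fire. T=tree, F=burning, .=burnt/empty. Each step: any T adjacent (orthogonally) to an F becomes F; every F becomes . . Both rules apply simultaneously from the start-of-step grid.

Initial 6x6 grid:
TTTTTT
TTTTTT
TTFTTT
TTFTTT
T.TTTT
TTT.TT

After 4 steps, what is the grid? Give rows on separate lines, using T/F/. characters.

Step 1: 6 trees catch fire, 2 burn out
  TTTTTT
  TTFTTT
  TF.FTT
  TF.FTT
  T.FTTT
  TTT.TT
Step 2: 9 trees catch fire, 6 burn out
  TTFTTT
  TF.FTT
  F...FT
  F...FT
  T..FTT
  TTF.TT
Step 3: 9 trees catch fire, 9 burn out
  TF.FTT
  F...FT
  .....F
  .....F
  F...FT
  TF..TT
Step 4: 6 trees catch fire, 9 burn out
  F...FT
  .....F
  ......
  ......
  .....F
  F...FT

F...FT
.....F
......
......
.....F
F...FT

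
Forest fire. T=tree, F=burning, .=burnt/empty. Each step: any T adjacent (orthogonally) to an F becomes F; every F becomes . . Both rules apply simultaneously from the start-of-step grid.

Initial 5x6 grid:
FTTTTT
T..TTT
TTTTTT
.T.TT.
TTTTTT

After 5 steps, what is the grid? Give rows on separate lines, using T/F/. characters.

Step 1: 2 trees catch fire, 1 burn out
  .FTTTT
  F..TTT
  TTTTTT
  .T.TT.
  TTTTTT
Step 2: 2 trees catch fire, 2 burn out
  ..FTTT
  ...TTT
  FTTTTT
  .T.TT.
  TTTTTT
Step 3: 2 trees catch fire, 2 burn out
  ...FTT
  ...TTT
  .FTTTT
  .T.TT.
  TTTTTT
Step 4: 4 trees catch fire, 2 burn out
  ....FT
  ...FTT
  ..FTTT
  .F.TT.
  TTTTTT
Step 5: 4 trees catch fire, 4 burn out
  .....F
  ....FT
  ...FTT
  ...TT.
  TFTTTT

.....F
....FT
...FTT
...TT.
TFTTTT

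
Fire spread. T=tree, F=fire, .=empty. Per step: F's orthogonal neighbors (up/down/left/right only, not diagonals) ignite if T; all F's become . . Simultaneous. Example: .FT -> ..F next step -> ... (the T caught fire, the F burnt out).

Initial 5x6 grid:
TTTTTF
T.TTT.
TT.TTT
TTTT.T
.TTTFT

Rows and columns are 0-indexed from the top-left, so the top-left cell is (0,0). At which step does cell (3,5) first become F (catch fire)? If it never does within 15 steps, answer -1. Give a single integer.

Step 1: cell (3,5)='T' (+3 fires, +2 burnt)
Step 2: cell (3,5)='F' (+5 fires, +3 burnt)
  -> target ignites at step 2
Step 3: cell (3,5)='.' (+7 fires, +5 burnt)
Step 4: cell (3,5)='.' (+3 fires, +7 burnt)
Step 5: cell (3,5)='.' (+3 fires, +3 burnt)
Step 6: cell (3,5)='.' (+2 fires, +3 burnt)
Step 7: cell (3,5)='.' (+0 fires, +2 burnt)
  fire out at step 7

2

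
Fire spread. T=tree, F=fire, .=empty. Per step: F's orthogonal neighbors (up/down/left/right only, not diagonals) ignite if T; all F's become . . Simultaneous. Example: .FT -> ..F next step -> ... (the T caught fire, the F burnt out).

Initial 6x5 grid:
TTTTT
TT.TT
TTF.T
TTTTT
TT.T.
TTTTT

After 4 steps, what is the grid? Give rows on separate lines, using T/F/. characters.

Step 1: 2 trees catch fire, 1 burn out
  TTTTT
  TT.TT
  TF..T
  TTFTT
  TT.T.
  TTTTT
Step 2: 4 trees catch fire, 2 burn out
  TTTTT
  TF.TT
  F...T
  TF.FT
  TT.T.
  TTTTT
Step 3: 6 trees catch fire, 4 burn out
  TFTTT
  F..TT
  ....T
  F...F
  TF.F.
  TTTTT
Step 4: 6 trees catch fire, 6 burn out
  F.FTT
  ...TT
  ....F
  .....
  F....
  TFTFT

F.FTT
...TT
....F
.....
F....
TFTFT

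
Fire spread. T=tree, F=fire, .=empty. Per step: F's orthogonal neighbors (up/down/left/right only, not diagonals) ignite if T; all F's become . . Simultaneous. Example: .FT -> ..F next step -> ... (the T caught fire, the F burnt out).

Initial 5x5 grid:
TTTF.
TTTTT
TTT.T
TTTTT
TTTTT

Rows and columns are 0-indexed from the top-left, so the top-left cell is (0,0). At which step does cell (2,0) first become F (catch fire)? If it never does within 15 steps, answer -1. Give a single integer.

Step 1: cell (2,0)='T' (+2 fires, +1 burnt)
Step 2: cell (2,0)='T' (+3 fires, +2 burnt)
Step 3: cell (2,0)='T' (+4 fires, +3 burnt)
Step 4: cell (2,0)='T' (+4 fires, +4 burnt)
Step 5: cell (2,0)='F' (+5 fires, +4 burnt)
  -> target ignites at step 5
Step 6: cell (2,0)='.' (+3 fires, +5 burnt)
Step 7: cell (2,0)='.' (+1 fires, +3 burnt)
Step 8: cell (2,0)='.' (+0 fires, +1 burnt)
  fire out at step 8

5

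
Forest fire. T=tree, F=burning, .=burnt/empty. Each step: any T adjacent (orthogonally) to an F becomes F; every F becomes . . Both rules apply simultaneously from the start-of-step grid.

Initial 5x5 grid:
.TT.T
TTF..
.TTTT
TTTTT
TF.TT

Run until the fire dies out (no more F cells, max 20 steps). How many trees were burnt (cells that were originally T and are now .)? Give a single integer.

Step 1: +5 fires, +2 burnt (F count now 5)
Step 2: +6 fires, +5 burnt (F count now 6)
Step 3: +2 fires, +6 burnt (F count now 2)
Step 4: +2 fires, +2 burnt (F count now 2)
Step 5: +1 fires, +2 burnt (F count now 1)
Step 6: +0 fires, +1 burnt (F count now 0)
Fire out after step 6
Initially T: 17, now '.': 24
Total burnt (originally-T cells now '.'): 16

Answer: 16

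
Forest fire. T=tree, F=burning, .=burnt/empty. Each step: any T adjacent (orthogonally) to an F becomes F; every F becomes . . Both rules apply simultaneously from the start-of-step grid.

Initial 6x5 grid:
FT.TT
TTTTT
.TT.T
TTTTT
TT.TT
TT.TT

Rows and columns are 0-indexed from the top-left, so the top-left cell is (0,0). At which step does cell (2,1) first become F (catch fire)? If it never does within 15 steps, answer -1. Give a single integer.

Step 1: cell (2,1)='T' (+2 fires, +1 burnt)
Step 2: cell (2,1)='T' (+1 fires, +2 burnt)
Step 3: cell (2,1)='F' (+2 fires, +1 burnt)
  -> target ignites at step 3
Step 4: cell (2,1)='.' (+3 fires, +2 burnt)
Step 5: cell (2,1)='.' (+5 fires, +3 burnt)
Step 6: cell (2,1)='.' (+5 fires, +5 burnt)
Step 7: cell (2,1)='.' (+3 fires, +5 burnt)
Step 8: cell (2,1)='.' (+2 fires, +3 burnt)
Step 9: cell (2,1)='.' (+1 fires, +2 burnt)
Step 10: cell (2,1)='.' (+0 fires, +1 burnt)
  fire out at step 10

3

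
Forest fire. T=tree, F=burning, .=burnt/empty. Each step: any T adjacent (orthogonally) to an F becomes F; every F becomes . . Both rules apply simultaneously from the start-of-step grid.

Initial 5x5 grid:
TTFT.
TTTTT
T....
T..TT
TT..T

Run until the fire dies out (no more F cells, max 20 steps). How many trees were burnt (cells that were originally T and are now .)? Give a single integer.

Step 1: +3 fires, +1 burnt (F count now 3)
Step 2: +3 fires, +3 burnt (F count now 3)
Step 3: +2 fires, +3 burnt (F count now 2)
Step 4: +1 fires, +2 burnt (F count now 1)
Step 5: +1 fires, +1 burnt (F count now 1)
Step 6: +1 fires, +1 burnt (F count now 1)
Step 7: +1 fires, +1 burnt (F count now 1)
Step 8: +0 fires, +1 burnt (F count now 0)
Fire out after step 8
Initially T: 15, now '.': 22
Total burnt (originally-T cells now '.'): 12

Answer: 12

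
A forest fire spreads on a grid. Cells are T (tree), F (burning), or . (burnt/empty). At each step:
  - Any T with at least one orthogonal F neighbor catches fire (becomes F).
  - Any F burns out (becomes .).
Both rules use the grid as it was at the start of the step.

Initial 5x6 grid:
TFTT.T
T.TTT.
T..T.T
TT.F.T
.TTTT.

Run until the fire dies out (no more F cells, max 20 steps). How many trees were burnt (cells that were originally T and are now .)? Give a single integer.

Step 1: +4 fires, +2 burnt (F count now 4)
Step 2: +6 fires, +4 burnt (F count now 6)
Step 3: +3 fires, +6 burnt (F count now 3)
Step 4: +2 fires, +3 burnt (F count now 2)
Step 5: +0 fires, +2 burnt (F count now 0)
Fire out after step 5
Initially T: 18, now '.': 27
Total burnt (originally-T cells now '.'): 15

Answer: 15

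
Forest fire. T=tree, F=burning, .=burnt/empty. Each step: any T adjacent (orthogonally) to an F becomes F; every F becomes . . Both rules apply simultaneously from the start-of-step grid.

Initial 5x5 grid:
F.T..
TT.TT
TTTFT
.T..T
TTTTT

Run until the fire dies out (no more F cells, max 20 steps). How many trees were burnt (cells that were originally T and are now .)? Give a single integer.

Step 1: +4 fires, +2 burnt (F count now 4)
Step 2: +5 fires, +4 burnt (F count now 5)
Step 3: +2 fires, +5 burnt (F count now 2)
Step 4: +2 fires, +2 burnt (F count now 2)
Step 5: +2 fires, +2 burnt (F count now 2)
Step 6: +0 fires, +2 burnt (F count now 0)
Fire out after step 6
Initially T: 16, now '.': 24
Total burnt (originally-T cells now '.'): 15

Answer: 15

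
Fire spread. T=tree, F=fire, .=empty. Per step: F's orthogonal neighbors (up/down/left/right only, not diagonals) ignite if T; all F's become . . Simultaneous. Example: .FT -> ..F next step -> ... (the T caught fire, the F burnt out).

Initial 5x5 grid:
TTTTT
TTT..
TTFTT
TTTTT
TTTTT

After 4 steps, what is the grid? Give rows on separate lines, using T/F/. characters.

Step 1: 4 trees catch fire, 1 burn out
  TTTTT
  TTF..
  TF.FT
  TTFTT
  TTTTT
Step 2: 7 trees catch fire, 4 burn out
  TTFTT
  TF...
  F...F
  TF.FT
  TTFTT
Step 3: 7 trees catch fire, 7 burn out
  TF.FT
  F....
  .....
  F...F
  TF.FT
Step 4: 4 trees catch fire, 7 burn out
  F...F
  .....
  .....
  .....
  F...F

F...F
.....
.....
.....
F...F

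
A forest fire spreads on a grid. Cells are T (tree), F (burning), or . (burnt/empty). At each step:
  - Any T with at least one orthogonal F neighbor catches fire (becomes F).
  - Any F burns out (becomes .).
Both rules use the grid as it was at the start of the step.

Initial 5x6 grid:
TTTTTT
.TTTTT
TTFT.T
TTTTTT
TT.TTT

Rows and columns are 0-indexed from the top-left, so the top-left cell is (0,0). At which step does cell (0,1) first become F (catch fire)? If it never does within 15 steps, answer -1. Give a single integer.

Step 1: cell (0,1)='T' (+4 fires, +1 burnt)
Step 2: cell (0,1)='T' (+6 fires, +4 burnt)
Step 3: cell (0,1)='F' (+7 fires, +6 burnt)
  -> target ignites at step 3
Step 4: cell (0,1)='.' (+6 fires, +7 burnt)
Step 5: cell (0,1)='.' (+3 fires, +6 burnt)
Step 6: cell (0,1)='.' (+0 fires, +3 burnt)
  fire out at step 6

3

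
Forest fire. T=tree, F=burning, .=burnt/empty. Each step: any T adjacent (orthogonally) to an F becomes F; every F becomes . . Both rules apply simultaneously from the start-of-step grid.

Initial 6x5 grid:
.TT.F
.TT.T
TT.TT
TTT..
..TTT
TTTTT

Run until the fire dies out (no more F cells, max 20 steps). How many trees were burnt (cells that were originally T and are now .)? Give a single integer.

Answer: 3

Derivation:
Step 1: +1 fires, +1 burnt (F count now 1)
Step 2: +1 fires, +1 burnt (F count now 1)
Step 3: +1 fires, +1 burnt (F count now 1)
Step 4: +0 fires, +1 burnt (F count now 0)
Fire out after step 4
Initially T: 20, now '.': 13
Total burnt (originally-T cells now '.'): 3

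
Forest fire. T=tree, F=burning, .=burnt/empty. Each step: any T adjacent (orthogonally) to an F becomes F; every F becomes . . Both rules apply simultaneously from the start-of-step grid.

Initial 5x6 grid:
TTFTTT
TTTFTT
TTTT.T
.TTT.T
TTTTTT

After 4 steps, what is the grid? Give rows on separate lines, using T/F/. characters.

Step 1: 5 trees catch fire, 2 burn out
  TF.FTT
  TTF.FT
  TTTF.T
  .TTT.T
  TTTTTT
Step 2: 6 trees catch fire, 5 burn out
  F...FT
  TF...F
  TTF..T
  .TTF.T
  TTTTTT
Step 3: 6 trees catch fire, 6 burn out
  .....F
  F.....
  TF...F
  .TF..T
  TTTFTT
Step 4: 5 trees catch fire, 6 burn out
  ......
  ......
  F.....
  .F...F
  TTF.FT

......
......
F.....
.F...F
TTF.FT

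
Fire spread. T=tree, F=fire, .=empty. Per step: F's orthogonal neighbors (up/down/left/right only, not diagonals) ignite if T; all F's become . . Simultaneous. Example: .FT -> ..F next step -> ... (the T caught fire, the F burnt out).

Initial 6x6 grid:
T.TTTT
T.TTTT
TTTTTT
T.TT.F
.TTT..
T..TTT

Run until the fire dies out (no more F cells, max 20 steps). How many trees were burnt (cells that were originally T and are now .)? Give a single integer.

Step 1: +1 fires, +1 burnt (F count now 1)
Step 2: +2 fires, +1 burnt (F count now 2)
Step 3: +3 fires, +2 burnt (F count now 3)
Step 4: +4 fires, +3 burnt (F count now 4)
Step 5: +5 fires, +4 burnt (F count now 5)
Step 6: +4 fires, +5 burnt (F count now 4)
Step 7: +4 fires, +4 burnt (F count now 4)
Step 8: +2 fires, +4 burnt (F count now 2)
Step 9: +0 fires, +2 burnt (F count now 0)
Fire out after step 9
Initially T: 26, now '.': 35
Total burnt (originally-T cells now '.'): 25

Answer: 25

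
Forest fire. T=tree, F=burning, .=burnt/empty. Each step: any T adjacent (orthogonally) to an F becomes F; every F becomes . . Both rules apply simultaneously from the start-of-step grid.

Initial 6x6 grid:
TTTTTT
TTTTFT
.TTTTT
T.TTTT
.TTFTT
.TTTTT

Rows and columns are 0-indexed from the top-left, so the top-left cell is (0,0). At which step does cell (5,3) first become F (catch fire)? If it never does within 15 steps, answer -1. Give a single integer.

Step 1: cell (5,3)='F' (+8 fires, +2 burnt)
  -> target ignites at step 1
Step 2: cell (5,3)='.' (+11 fires, +8 burnt)
Step 3: cell (5,3)='.' (+6 fires, +11 burnt)
Step 4: cell (5,3)='.' (+3 fires, +6 burnt)
Step 5: cell (5,3)='.' (+1 fires, +3 burnt)
Step 6: cell (5,3)='.' (+0 fires, +1 burnt)
  fire out at step 6

1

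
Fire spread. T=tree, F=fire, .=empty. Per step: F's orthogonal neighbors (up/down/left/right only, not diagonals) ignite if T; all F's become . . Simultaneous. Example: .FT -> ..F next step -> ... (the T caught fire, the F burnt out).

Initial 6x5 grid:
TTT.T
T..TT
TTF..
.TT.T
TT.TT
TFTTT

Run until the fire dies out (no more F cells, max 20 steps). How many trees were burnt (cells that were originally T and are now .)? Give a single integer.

Answer: 17

Derivation:
Step 1: +5 fires, +2 burnt (F count now 5)
Step 2: +4 fires, +5 burnt (F count now 4)
Step 3: +3 fires, +4 burnt (F count now 3)
Step 4: +2 fires, +3 burnt (F count now 2)
Step 5: +2 fires, +2 burnt (F count now 2)
Step 6: +1 fires, +2 burnt (F count now 1)
Step 7: +0 fires, +1 burnt (F count now 0)
Fire out after step 7
Initially T: 20, now '.': 27
Total burnt (originally-T cells now '.'): 17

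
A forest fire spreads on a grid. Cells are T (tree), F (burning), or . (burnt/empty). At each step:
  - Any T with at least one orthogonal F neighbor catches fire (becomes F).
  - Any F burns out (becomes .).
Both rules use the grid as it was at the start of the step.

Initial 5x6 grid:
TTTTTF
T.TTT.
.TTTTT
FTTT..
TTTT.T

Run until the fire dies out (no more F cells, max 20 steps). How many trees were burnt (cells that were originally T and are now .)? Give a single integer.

Answer: 21

Derivation:
Step 1: +3 fires, +2 burnt (F count now 3)
Step 2: +5 fires, +3 burnt (F count now 5)
Step 3: +6 fires, +5 burnt (F count now 6)
Step 4: +5 fires, +6 burnt (F count now 5)
Step 5: +1 fires, +5 burnt (F count now 1)
Step 6: +1 fires, +1 burnt (F count now 1)
Step 7: +0 fires, +1 burnt (F count now 0)
Fire out after step 7
Initially T: 22, now '.': 29
Total burnt (originally-T cells now '.'): 21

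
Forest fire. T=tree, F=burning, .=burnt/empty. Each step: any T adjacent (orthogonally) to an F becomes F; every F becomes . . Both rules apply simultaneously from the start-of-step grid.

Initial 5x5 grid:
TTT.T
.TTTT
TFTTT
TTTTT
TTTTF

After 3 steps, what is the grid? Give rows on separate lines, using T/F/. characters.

Step 1: 6 trees catch fire, 2 burn out
  TTT.T
  .FTTT
  F.FTT
  TFTTF
  TTTF.
Step 2: 9 trees catch fire, 6 burn out
  TFT.T
  ..FTT
  ...FF
  F.FF.
  TFF..
Step 3: 5 trees catch fire, 9 burn out
  F.F.T
  ...FF
  .....
  .....
  F....

F.F.T
...FF
.....
.....
F....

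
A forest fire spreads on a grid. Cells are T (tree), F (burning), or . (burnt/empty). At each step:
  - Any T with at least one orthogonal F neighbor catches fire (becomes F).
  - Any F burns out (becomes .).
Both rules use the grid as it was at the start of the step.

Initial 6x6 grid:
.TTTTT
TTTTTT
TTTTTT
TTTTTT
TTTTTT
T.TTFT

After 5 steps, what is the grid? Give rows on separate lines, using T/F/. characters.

Step 1: 3 trees catch fire, 1 burn out
  .TTTTT
  TTTTTT
  TTTTTT
  TTTTTT
  TTTTFT
  T.TF.F
Step 2: 4 trees catch fire, 3 burn out
  .TTTTT
  TTTTTT
  TTTTTT
  TTTTFT
  TTTF.F
  T.F...
Step 3: 4 trees catch fire, 4 burn out
  .TTTTT
  TTTTTT
  TTTTFT
  TTTF.F
  TTF...
  T.....
Step 4: 5 trees catch fire, 4 burn out
  .TTTTT
  TTTTFT
  TTTF.F
  TTF...
  TF....
  T.....
Step 5: 6 trees catch fire, 5 burn out
  .TTTFT
  TTTF.F
  TTF...
  TF....
  F.....
  T.....

.TTTFT
TTTF.F
TTF...
TF....
F.....
T.....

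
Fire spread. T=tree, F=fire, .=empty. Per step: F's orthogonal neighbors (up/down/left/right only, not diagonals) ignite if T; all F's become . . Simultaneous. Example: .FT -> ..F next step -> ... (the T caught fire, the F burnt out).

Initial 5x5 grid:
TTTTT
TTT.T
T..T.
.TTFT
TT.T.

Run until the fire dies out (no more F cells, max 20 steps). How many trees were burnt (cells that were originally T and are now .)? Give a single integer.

Answer: 7

Derivation:
Step 1: +4 fires, +1 burnt (F count now 4)
Step 2: +1 fires, +4 burnt (F count now 1)
Step 3: +1 fires, +1 burnt (F count now 1)
Step 4: +1 fires, +1 burnt (F count now 1)
Step 5: +0 fires, +1 burnt (F count now 0)
Fire out after step 5
Initially T: 17, now '.': 15
Total burnt (originally-T cells now '.'): 7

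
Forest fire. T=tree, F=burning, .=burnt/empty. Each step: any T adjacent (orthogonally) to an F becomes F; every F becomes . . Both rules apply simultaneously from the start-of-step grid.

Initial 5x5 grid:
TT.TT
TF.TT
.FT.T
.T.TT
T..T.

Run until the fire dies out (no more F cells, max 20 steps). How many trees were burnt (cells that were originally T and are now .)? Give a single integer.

Step 1: +4 fires, +2 burnt (F count now 4)
Step 2: +1 fires, +4 burnt (F count now 1)
Step 3: +0 fires, +1 burnt (F count now 0)
Fire out after step 3
Initially T: 14, now '.': 16
Total burnt (originally-T cells now '.'): 5

Answer: 5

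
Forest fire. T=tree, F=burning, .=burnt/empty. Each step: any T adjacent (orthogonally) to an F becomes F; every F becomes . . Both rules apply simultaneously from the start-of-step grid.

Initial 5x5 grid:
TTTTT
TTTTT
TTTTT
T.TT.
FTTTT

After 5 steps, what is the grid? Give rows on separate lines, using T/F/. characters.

Step 1: 2 trees catch fire, 1 burn out
  TTTTT
  TTTTT
  TTTTT
  F.TT.
  .FTTT
Step 2: 2 trees catch fire, 2 burn out
  TTTTT
  TTTTT
  FTTTT
  ..TT.
  ..FTT
Step 3: 4 trees catch fire, 2 burn out
  TTTTT
  FTTTT
  .FTTT
  ..FT.
  ...FT
Step 4: 5 trees catch fire, 4 burn out
  FTTTT
  .FTTT
  ..FTT
  ...F.
  ....F
Step 5: 3 trees catch fire, 5 burn out
  .FTTT
  ..FTT
  ...FT
  .....
  .....

.FTTT
..FTT
...FT
.....
.....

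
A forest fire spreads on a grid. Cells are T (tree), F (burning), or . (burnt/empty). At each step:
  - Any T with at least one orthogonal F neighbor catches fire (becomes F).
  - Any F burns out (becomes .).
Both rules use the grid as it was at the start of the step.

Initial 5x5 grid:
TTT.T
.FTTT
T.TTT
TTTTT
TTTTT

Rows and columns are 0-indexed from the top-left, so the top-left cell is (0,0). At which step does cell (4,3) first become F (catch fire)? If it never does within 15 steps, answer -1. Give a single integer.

Step 1: cell (4,3)='T' (+2 fires, +1 burnt)
Step 2: cell (4,3)='T' (+4 fires, +2 burnt)
Step 3: cell (4,3)='T' (+3 fires, +4 burnt)
Step 4: cell (4,3)='T' (+5 fires, +3 burnt)
Step 5: cell (4,3)='F' (+4 fires, +5 burnt)
  -> target ignites at step 5
Step 6: cell (4,3)='.' (+3 fires, +4 burnt)
Step 7: cell (4,3)='.' (+0 fires, +3 burnt)
  fire out at step 7

5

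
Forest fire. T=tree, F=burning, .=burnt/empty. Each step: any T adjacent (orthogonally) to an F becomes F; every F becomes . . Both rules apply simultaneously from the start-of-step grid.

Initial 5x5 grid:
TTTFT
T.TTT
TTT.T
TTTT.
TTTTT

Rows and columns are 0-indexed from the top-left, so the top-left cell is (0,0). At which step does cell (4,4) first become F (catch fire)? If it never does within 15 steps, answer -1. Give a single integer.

Step 1: cell (4,4)='T' (+3 fires, +1 burnt)
Step 2: cell (4,4)='T' (+3 fires, +3 burnt)
Step 3: cell (4,4)='T' (+3 fires, +3 burnt)
Step 4: cell (4,4)='T' (+3 fires, +3 burnt)
Step 5: cell (4,4)='T' (+4 fires, +3 burnt)
Step 6: cell (4,4)='T' (+3 fires, +4 burnt)
Step 7: cell (4,4)='F' (+2 fires, +3 burnt)
  -> target ignites at step 7
Step 8: cell (4,4)='.' (+0 fires, +2 burnt)
  fire out at step 8

7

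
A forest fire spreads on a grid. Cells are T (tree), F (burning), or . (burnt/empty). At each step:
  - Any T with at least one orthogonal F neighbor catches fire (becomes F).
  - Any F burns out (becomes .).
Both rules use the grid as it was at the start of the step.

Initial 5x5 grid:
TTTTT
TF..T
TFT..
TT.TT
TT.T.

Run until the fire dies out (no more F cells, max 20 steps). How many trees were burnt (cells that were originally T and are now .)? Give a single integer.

Step 1: +5 fires, +2 burnt (F count now 5)
Step 2: +4 fires, +5 burnt (F count now 4)
Step 3: +2 fires, +4 burnt (F count now 2)
Step 4: +1 fires, +2 burnt (F count now 1)
Step 5: +1 fires, +1 burnt (F count now 1)
Step 6: +0 fires, +1 burnt (F count now 0)
Fire out after step 6
Initially T: 16, now '.': 22
Total burnt (originally-T cells now '.'): 13

Answer: 13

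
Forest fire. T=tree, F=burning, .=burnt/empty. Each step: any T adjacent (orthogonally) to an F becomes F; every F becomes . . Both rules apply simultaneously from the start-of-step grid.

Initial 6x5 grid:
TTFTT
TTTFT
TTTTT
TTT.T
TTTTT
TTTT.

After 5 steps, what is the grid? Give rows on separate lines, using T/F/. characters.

Step 1: 5 trees catch fire, 2 burn out
  TF.FT
  TTF.F
  TTTFT
  TTT.T
  TTTTT
  TTTT.
Step 2: 5 trees catch fire, 5 burn out
  F...F
  TF...
  TTF.F
  TTT.T
  TTTTT
  TTTT.
Step 3: 4 trees catch fire, 5 burn out
  .....
  F....
  TF...
  TTF.F
  TTTTT
  TTTT.
Step 4: 4 trees catch fire, 4 burn out
  .....
  .....
  F....
  TF...
  TTFTF
  TTTT.
Step 5: 4 trees catch fire, 4 burn out
  .....
  .....
  .....
  F....
  TF.F.
  TTFT.

.....
.....
.....
F....
TF.F.
TTFT.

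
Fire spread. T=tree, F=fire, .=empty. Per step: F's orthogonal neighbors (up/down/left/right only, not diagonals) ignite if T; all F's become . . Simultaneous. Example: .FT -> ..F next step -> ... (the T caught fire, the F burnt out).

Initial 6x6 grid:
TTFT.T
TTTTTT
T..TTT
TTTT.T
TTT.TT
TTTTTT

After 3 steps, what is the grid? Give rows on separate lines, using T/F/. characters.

Step 1: 3 trees catch fire, 1 burn out
  TF.F.T
  TTFTTT
  T..TTT
  TTTT.T
  TTT.TT
  TTTTTT
Step 2: 3 trees catch fire, 3 burn out
  F....T
  TF.FTT
  T..TTT
  TTTT.T
  TTT.TT
  TTTTTT
Step 3: 3 trees catch fire, 3 burn out
  .....T
  F...FT
  T..FTT
  TTTT.T
  TTT.TT
  TTTTTT

.....T
F...FT
T..FTT
TTTT.T
TTT.TT
TTTTTT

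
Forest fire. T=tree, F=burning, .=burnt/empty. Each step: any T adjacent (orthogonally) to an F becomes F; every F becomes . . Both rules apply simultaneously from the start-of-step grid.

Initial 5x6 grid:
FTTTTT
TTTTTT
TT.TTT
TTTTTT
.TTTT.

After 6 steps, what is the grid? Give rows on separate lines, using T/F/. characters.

Step 1: 2 trees catch fire, 1 burn out
  .FTTTT
  FTTTTT
  TT.TTT
  TTTTTT
  .TTTT.
Step 2: 3 trees catch fire, 2 burn out
  ..FTTT
  .FTTTT
  FT.TTT
  TTTTTT
  .TTTT.
Step 3: 4 trees catch fire, 3 burn out
  ...FTT
  ..FTTT
  .F.TTT
  FTTTTT
  .TTTT.
Step 4: 3 trees catch fire, 4 burn out
  ....FT
  ...FTT
  ...TTT
  .FTTTT
  .TTTT.
Step 5: 5 trees catch fire, 3 burn out
  .....F
  ....FT
  ...FTT
  ..FTTT
  .FTTT.
Step 6: 4 trees catch fire, 5 burn out
  ......
  .....F
  ....FT
  ...FTT
  ..FTT.

......
.....F
....FT
...FTT
..FTT.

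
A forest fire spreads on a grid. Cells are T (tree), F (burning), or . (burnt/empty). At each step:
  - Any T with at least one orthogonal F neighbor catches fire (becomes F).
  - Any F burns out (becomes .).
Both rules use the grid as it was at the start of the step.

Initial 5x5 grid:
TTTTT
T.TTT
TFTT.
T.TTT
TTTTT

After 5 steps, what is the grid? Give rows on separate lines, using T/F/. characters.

Step 1: 2 trees catch fire, 1 burn out
  TTTTT
  T.TTT
  F.FT.
  T.TTT
  TTTTT
Step 2: 5 trees catch fire, 2 burn out
  TTTTT
  F.FTT
  ...F.
  F.FTT
  TTTTT
Step 3: 6 trees catch fire, 5 burn out
  FTFTT
  ...FT
  .....
  ...FT
  FTFTT
Step 4: 6 trees catch fire, 6 burn out
  .F.FT
  ....F
  .....
  ....F
  .F.FT
Step 5: 2 trees catch fire, 6 burn out
  ....F
  .....
  .....
  .....
  ....F

....F
.....
.....
.....
....F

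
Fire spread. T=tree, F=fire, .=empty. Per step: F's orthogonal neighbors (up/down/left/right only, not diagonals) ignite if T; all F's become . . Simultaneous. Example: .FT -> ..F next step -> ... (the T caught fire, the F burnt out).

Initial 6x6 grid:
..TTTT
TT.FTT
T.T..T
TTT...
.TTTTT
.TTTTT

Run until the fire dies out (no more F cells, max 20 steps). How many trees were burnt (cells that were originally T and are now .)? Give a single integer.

Answer: 7

Derivation:
Step 1: +2 fires, +1 burnt (F count now 2)
Step 2: +3 fires, +2 burnt (F count now 3)
Step 3: +2 fires, +3 burnt (F count now 2)
Step 4: +0 fires, +2 burnt (F count now 0)
Fire out after step 4
Initially T: 24, now '.': 19
Total burnt (originally-T cells now '.'): 7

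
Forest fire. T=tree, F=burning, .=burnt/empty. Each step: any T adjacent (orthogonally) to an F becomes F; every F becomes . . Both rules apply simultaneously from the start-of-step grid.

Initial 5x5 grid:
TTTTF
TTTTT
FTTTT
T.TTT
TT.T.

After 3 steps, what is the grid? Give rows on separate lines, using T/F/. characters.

Step 1: 5 trees catch fire, 2 burn out
  TTTF.
  FTTTF
  .FTTT
  F.TTT
  TT.T.
Step 2: 7 trees catch fire, 5 burn out
  FTF..
  .FTF.
  ..FTF
  ..TTT
  FT.T.
Step 3: 6 trees catch fire, 7 burn out
  .F...
  ..F..
  ...F.
  ..FTF
  .F.T.

.F...
..F..
...F.
..FTF
.F.T.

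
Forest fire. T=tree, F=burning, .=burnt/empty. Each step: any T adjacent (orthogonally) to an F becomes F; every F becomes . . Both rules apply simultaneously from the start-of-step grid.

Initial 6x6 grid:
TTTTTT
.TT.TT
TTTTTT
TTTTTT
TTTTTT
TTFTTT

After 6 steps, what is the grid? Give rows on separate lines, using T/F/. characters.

Step 1: 3 trees catch fire, 1 burn out
  TTTTTT
  .TT.TT
  TTTTTT
  TTTTTT
  TTFTTT
  TF.FTT
Step 2: 5 trees catch fire, 3 burn out
  TTTTTT
  .TT.TT
  TTTTTT
  TTFTTT
  TF.FTT
  F...FT
Step 3: 6 trees catch fire, 5 burn out
  TTTTTT
  .TT.TT
  TTFTTT
  TF.FTT
  F...FT
  .....F
Step 4: 6 trees catch fire, 6 burn out
  TTTTTT
  .TF.TT
  TF.FTT
  F...FT
  .....F
  ......
Step 5: 5 trees catch fire, 6 burn out
  TTFTTT
  .F..TT
  F...FT
  .....F
  ......
  ......
Step 6: 4 trees catch fire, 5 burn out
  TF.FTT
  ....FT
  .....F
  ......
  ......
  ......

TF.FTT
....FT
.....F
......
......
......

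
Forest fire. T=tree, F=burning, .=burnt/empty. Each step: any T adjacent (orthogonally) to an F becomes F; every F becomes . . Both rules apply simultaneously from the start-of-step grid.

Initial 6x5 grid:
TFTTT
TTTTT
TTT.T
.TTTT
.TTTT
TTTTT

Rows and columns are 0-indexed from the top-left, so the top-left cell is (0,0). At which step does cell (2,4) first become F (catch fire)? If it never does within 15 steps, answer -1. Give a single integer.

Step 1: cell (2,4)='T' (+3 fires, +1 burnt)
Step 2: cell (2,4)='T' (+4 fires, +3 burnt)
Step 3: cell (2,4)='T' (+5 fires, +4 burnt)
Step 4: cell (2,4)='T' (+3 fires, +5 burnt)
Step 5: cell (2,4)='F' (+4 fires, +3 burnt)
  -> target ignites at step 5
Step 6: cell (2,4)='.' (+4 fires, +4 burnt)
Step 7: cell (2,4)='.' (+2 fires, +4 burnt)
Step 8: cell (2,4)='.' (+1 fires, +2 burnt)
Step 9: cell (2,4)='.' (+0 fires, +1 burnt)
  fire out at step 9

5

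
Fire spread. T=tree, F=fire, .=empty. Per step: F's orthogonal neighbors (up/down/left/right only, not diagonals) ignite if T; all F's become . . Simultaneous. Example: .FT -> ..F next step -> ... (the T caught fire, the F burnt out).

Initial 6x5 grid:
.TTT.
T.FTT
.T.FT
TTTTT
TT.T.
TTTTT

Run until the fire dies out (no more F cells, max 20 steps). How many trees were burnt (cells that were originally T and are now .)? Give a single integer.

Answer: 20

Derivation:
Step 1: +4 fires, +2 burnt (F count now 4)
Step 2: +6 fires, +4 burnt (F count now 6)
Step 3: +2 fires, +6 burnt (F count now 2)
Step 4: +5 fires, +2 burnt (F count now 5)
Step 5: +2 fires, +5 burnt (F count now 2)
Step 6: +1 fires, +2 burnt (F count now 1)
Step 7: +0 fires, +1 burnt (F count now 0)
Fire out after step 7
Initially T: 21, now '.': 29
Total burnt (originally-T cells now '.'): 20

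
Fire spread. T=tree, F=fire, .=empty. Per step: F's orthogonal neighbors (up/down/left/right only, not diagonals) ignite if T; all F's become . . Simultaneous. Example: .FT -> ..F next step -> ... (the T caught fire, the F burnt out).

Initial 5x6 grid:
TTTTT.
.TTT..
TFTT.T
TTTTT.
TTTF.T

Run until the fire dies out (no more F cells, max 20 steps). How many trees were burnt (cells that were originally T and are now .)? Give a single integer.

Answer: 19

Derivation:
Step 1: +6 fires, +2 burnt (F count now 6)
Step 2: +7 fires, +6 burnt (F count now 7)
Step 3: +4 fires, +7 burnt (F count now 4)
Step 4: +1 fires, +4 burnt (F count now 1)
Step 5: +1 fires, +1 burnt (F count now 1)
Step 6: +0 fires, +1 burnt (F count now 0)
Fire out after step 6
Initially T: 21, now '.': 28
Total burnt (originally-T cells now '.'): 19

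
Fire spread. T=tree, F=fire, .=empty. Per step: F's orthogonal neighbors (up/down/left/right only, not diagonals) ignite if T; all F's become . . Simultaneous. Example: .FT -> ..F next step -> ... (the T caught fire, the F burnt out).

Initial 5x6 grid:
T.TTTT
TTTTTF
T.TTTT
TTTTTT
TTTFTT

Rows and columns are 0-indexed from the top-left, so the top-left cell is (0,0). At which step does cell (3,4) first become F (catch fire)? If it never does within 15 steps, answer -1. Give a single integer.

Step 1: cell (3,4)='T' (+6 fires, +2 burnt)
Step 2: cell (3,4)='F' (+9 fires, +6 burnt)
  -> target ignites at step 2
Step 3: cell (3,4)='.' (+5 fires, +9 burnt)
Step 4: cell (3,4)='.' (+3 fires, +5 burnt)
Step 5: cell (3,4)='.' (+2 fires, +3 burnt)
Step 6: cell (3,4)='.' (+1 fires, +2 burnt)
Step 7: cell (3,4)='.' (+0 fires, +1 burnt)
  fire out at step 7

2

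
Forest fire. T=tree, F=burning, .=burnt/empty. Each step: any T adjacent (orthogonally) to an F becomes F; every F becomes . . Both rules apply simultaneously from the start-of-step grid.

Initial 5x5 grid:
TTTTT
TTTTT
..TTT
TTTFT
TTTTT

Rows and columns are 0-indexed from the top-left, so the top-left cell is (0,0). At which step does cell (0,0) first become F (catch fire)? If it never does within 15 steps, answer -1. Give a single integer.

Step 1: cell (0,0)='T' (+4 fires, +1 burnt)
Step 2: cell (0,0)='T' (+6 fires, +4 burnt)
Step 3: cell (0,0)='T' (+5 fires, +6 burnt)
Step 4: cell (0,0)='T' (+4 fires, +5 burnt)
Step 5: cell (0,0)='T' (+2 fires, +4 burnt)
Step 6: cell (0,0)='F' (+1 fires, +2 burnt)
  -> target ignites at step 6
Step 7: cell (0,0)='.' (+0 fires, +1 burnt)
  fire out at step 7

6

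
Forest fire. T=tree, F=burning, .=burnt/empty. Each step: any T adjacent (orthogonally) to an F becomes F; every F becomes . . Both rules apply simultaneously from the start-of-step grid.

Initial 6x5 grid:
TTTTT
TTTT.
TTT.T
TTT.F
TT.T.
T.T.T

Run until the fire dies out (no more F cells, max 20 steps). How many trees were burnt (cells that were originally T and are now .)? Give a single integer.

Answer: 1

Derivation:
Step 1: +1 fires, +1 burnt (F count now 1)
Step 2: +0 fires, +1 burnt (F count now 0)
Fire out after step 2
Initially T: 22, now '.': 9
Total burnt (originally-T cells now '.'): 1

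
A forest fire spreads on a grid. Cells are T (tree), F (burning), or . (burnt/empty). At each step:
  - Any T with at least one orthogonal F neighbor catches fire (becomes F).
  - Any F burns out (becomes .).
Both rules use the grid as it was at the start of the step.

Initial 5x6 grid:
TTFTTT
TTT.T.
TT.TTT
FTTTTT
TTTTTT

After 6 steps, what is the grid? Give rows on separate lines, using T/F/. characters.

Step 1: 6 trees catch fire, 2 burn out
  TF.FTT
  TTF.T.
  FT.TTT
  .FTTTT
  FTTTTT
Step 2: 7 trees catch fire, 6 burn out
  F...FT
  FF..T.
  .F.TTT
  ..FTTT
  .FTTTT
Step 3: 4 trees catch fire, 7 burn out
  .....F
  ....F.
  ...TTT
  ...FTT
  ..FTTT
Step 4: 4 trees catch fire, 4 burn out
  ......
  ......
  ...FFT
  ....FT
  ...FTT
Step 5: 3 trees catch fire, 4 burn out
  ......
  ......
  .....F
  .....F
  ....FT
Step 6: 1 trees catch fire, 3 burn out
  ......
  ......
  ......
  ......
  .....F

......
......
......
......
.....F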